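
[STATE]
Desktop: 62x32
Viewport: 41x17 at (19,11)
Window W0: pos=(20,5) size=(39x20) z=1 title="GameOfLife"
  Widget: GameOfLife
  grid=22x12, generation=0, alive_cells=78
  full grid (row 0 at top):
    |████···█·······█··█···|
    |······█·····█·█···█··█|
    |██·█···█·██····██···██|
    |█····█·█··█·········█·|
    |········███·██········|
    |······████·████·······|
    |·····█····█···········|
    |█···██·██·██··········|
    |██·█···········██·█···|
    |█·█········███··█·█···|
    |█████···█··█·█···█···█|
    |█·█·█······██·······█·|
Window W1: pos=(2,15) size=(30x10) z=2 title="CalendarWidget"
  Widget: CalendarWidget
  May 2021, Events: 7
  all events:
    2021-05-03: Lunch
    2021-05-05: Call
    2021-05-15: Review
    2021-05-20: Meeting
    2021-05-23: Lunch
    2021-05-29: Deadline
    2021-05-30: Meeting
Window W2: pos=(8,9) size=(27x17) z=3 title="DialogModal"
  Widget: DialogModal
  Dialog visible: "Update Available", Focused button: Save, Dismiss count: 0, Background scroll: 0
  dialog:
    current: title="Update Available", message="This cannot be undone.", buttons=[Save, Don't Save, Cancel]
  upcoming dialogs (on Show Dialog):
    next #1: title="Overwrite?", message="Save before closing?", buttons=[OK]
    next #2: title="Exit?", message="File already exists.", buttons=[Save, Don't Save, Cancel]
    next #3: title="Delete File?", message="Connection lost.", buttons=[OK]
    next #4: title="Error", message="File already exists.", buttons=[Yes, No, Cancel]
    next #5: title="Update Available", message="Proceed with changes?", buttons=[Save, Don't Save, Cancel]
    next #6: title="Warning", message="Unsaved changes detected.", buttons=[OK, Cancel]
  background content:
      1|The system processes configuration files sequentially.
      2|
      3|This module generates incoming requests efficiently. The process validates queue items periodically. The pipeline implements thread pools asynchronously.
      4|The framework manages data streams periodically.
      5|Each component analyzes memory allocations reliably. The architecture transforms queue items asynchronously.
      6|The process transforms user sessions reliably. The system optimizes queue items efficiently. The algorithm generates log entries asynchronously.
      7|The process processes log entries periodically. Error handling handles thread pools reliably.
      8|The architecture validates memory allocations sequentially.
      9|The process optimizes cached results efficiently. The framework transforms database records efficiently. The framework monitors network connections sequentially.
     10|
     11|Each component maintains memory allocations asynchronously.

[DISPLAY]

───────────────┨·██···██               ┃ 
 processes conf┃······█·               ┃ 
               ┃········               ┃ 
e generates inc┃█·······               ┃ 
ork manages dat┃········               ┃ 
────────────┐ m┃········               ┃ 
e Available │us┃·██·█···               ┃ 
nnot be undo│og┃··█·█···               ┃ 
 Don't Save │te┃···█···█               ┃ 
────────────┘ac┃······█·               ┃ 
               ┃                       ┃ 
nent maintains ┃                       ┃ 
               ┃                       ┃ 
               ┃━━━━━━━━━━━━━━━━━━━━━━━┛ 
━━━━━━━━━━━━━━━┛                         
                                         
                                         


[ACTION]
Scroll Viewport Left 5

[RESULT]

────────────────────┨·██···██            
ystem processes conf┃······█·            
                    ┃········            
module generates inc┃█·······            
ramework manages dat┃········            
─────────────────┐ m┃········            
Update Available │us┃·██·█···            
is cannot be undo│og┃··█·█···            
ave]  Don't Save │te┃···█···█            
─────────────────┘ac┃······█·            
                    ┃                    
component maintains ┃                    
                    ┃                    
                    ┃━━━━━━━━━━━━━━━━━━━━
━━━━━━━━━━━━━━━━━━━━┛                    
                                         
                                         


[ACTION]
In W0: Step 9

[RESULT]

────────────────────┨██·██···            
ystem processes conf┃·█·█····            
                    ┃··█·····            
module generates inc┃········            
ramework manages dat┃········            
─────────────────┐ m┃········            
Update Available │us┃·█······            
is cannot be undo│og┃········            
ave]  Don't Save │te┃··█·····            
─────────────────┘ac┃██······            
                    ┃                    
component maintains ┃                    
                    ┃                    
                    ┃━━━━━━━━━━━━━━━━━━━━
━━━━━━━━━━━━━━━━━━━━┛                    
                                         
                                         


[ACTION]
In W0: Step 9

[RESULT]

────────────────────┨·····█·█            
ystem processes conf┃···██··█            
                    ┃···█····            
module generates inc┃···███··            
ramework manages dat┃········            
─────────────────┐ m┃········            
Update Available │us┃········            
is cannot be undo│og┃········            
ave]  Don't Save │te┃········            
─────────────────┘ac┃········            
                    ┃                    
component maintains ┃                    
                    ┃                    
                    ┃━━━━━━━━━━━━━━━━━━━━
━━━━━━━━━━━━━━━━━━━━┛                    
                                         
                                         


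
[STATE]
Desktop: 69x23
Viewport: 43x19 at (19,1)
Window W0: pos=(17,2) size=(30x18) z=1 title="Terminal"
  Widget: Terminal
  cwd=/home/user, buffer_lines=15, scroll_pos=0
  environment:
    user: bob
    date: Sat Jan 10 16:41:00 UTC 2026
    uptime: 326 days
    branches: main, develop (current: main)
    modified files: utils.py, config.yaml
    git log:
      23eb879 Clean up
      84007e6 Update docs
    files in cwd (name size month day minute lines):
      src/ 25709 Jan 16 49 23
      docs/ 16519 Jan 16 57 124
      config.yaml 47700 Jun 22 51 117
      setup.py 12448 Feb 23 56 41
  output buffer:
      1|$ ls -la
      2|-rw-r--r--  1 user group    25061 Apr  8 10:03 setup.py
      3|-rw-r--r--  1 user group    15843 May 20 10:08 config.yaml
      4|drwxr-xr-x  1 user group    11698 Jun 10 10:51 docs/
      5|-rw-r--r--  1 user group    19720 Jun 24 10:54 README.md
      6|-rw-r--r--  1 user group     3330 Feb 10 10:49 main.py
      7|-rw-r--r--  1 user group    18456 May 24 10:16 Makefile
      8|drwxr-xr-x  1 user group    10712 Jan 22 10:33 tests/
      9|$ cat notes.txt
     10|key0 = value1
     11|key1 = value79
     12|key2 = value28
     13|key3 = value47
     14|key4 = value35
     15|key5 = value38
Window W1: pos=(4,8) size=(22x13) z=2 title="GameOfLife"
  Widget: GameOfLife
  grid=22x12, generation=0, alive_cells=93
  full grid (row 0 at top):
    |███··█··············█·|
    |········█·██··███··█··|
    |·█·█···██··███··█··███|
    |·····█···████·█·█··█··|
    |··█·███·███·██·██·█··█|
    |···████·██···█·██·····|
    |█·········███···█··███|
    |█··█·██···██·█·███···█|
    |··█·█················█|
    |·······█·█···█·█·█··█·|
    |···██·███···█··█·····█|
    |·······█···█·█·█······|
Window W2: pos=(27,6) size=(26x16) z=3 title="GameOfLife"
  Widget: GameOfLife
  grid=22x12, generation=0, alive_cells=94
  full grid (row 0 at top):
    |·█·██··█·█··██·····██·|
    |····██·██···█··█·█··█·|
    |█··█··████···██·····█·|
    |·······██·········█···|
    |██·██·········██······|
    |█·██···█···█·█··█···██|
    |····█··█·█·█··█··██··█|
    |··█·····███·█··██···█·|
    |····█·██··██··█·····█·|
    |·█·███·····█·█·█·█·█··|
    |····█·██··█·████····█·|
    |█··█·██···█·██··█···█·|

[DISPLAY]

                                           
━━━━━━━━━━━━━━━━━━━━━━━━━━━┓               
Terminal                   ┃               
───────────────────────────┨               
 ls -la                    ┃               
rw-r--r-┏━━━━━━━━━━━━━━━━━━━━━━━━┓         
rw-r--r-┃ GameOfLife             ┃         
━━━━━━┓-┠────────────────────────┨         
      ┃-┃Gen: 0                  ┃         
──────┨-┃·█·██··█·█··██·····██·  ┃         
      ┃-┃····██·██···█··█·█··█·  ┃         
·█··██┃-┃█··█··████···██·····█·  ┃         
·█··█·┃t┃·······██·········█···  ┃         
██·█··┃a┃██·██·········██······  ┃         
██····┃a┃█·██···█···█·█··█···██  ┃         
·█··██┃a┃····█··█·█·█··█··██··█  ┃         
███···┃a┃··█·····███·█··██···█·  ┃         
······┃a┃····█·██··██··█·····█·  ┃         
█·█··█┃━┃·█·███·····█·█·█·█·█··  ┃         


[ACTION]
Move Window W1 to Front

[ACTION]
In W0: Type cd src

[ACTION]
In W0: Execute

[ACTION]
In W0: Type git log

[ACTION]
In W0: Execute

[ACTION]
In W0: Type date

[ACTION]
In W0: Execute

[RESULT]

                                           
━━━━━━━━━━━━━━━━━━━━━━━━━━━┓               
Terminal                   ┃               
───────────────────────────┨               
ey0 = value1               ┃               
ey1 = va┏━━━━━━━━━━━━━━━━━━━━━━━━┓         
ey2 = va┃ GameOfLife             ┃         
━━━━━━┓a┠────────────────────────┨         
      ┃a┃Gen: 0                  ┃         
──────┨a┃·█·██··█·█··██·····██·  ┃         
      ┃ ┃····██·██···█··█·█··█·  ┃         
·█··██┃ ┃█··█··████···██·····█·  ┃         
·█··█·┃g┃·······██·········█···  ┃         
██·█··┃C┃██·██·········██······  ┃         
██····┃U┃█·██···█···█·█··█···██  ┃         
·█··██┃ ┃····█··█·█·█··█··██··█  ┃         
███···┃1┃··█·····███·█··██···█·  ┃         
······┃ ┃····█·██··██··█·····█·  ┃         
█·█··█┃━┃·█·███·····█·█·█·█·█··  ┃         


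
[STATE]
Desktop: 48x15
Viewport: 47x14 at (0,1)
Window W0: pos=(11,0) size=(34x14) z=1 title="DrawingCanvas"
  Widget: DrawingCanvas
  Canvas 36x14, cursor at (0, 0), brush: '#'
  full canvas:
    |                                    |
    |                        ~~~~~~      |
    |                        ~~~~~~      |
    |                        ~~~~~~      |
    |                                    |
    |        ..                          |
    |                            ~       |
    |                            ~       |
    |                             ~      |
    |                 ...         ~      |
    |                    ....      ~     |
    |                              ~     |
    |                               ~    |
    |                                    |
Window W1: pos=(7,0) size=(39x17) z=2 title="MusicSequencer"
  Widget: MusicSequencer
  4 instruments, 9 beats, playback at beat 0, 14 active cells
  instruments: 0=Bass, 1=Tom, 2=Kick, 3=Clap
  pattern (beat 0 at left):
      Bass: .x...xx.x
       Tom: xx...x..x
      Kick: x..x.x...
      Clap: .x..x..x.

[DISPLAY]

       ┃ MusicSequencer                      ┃ 
       ┠─────────────────────────────────────┨ 
       ┃     ▼12345678                       ┃ 
       ┃ Bass·█···██·█                       ┃ 
       ┃  Tom██···█··█                       ┃ 
       ┃ Kick█··█·█···                       ┃ 
       ┃ Clap·█··█··█·                       ┃ 
       ┃                                     ┃ 
       ┃                                     ┃ 
       ┃                                     ┃ 
       ┃                                     ┃ 
       ┃                                     ┃ 
       ┃                                     ┃ 
       ┃                                     ┃ 


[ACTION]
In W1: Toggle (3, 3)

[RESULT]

       ┃ MusicSequencer                      ┃ 
       ┠─────────────────────────────────────┨ 
       ┃     ▼12345678                       ┃ 
       ┃ Bass·█···██·█                       ┃ 
       ┃  Tom██···█··█                       ┃ 
       ┃ Kick█··█·█···                       ┃ 
       ┃ Clap·█·██··█·                       ┃ 
       ┃                                     ┃ 
       ┃                                     ┃ 
       ┃                                     ┃ 
       ┃                                     ┃ 
       ┃                                     ┃ 
       ┃                                     ┃ 
       ┃                                     ┃ 


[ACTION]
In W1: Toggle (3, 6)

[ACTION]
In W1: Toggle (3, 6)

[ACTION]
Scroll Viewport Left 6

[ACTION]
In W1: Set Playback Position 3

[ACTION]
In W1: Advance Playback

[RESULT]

       ┃ MusicSequencer                      ┃ 
       ┠─────────────────────────────────────┨ 
       ┃     0123▼5678                       ┃ 
       ┃ Bass·█···██·█                       ┃ 
       ┃  Tom██···█··█                       ┃ 
       ┃ Kick█··█·█···                       ┃ 
       ┃ Clap·█·██··█·                       ┃ 
       ┃                                     ┃ 
       ┃                                     ┃ 
       ┃                                     ┃ 
       ┃                                     ┃ 
       ┃                                     ┃ 
       ┃                                     ┃ 
       ┃                                     ┃ 


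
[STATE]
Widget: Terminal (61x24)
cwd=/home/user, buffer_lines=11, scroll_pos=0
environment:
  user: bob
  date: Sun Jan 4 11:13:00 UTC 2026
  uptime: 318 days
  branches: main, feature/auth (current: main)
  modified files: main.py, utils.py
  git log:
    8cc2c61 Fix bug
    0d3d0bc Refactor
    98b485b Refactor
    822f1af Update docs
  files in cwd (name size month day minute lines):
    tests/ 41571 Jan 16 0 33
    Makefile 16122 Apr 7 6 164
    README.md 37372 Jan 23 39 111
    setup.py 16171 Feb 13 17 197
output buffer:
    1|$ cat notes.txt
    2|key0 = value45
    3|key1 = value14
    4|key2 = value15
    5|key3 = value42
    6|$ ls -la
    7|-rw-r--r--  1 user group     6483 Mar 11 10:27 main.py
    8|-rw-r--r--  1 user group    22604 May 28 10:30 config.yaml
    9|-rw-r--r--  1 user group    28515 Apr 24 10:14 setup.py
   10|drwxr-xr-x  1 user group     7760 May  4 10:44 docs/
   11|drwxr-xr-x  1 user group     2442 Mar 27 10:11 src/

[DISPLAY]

$ cat notes.txt                                              
key0 = value45                                               
key1 = value14                                               
key2 = value15                                               
key3 = value42                                               
$ ls -la                                                     
-rw-r--r--  1 user group     6483 Mar 11 10:27 main.py       
-rw-r--r--  1 user group    22604 May 28 10:30 config.yaml   
-rw-r--r--  1 user group    28515 Apr 24 10:14 setup.py      
drwxr-xr-x  1 user group     7760 May  4 10:44 docs/         
drwxr-xr-x  1 user group     2442 Mar 27 10:11 src/          
$ █                                                          
                                                             
                                                             
                                                             
                                                             
                                                             
                                                             
                                                             
                                                             
                                                             
                                                             
                                                             
                                                             


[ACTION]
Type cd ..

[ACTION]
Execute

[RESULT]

$ cat notes.txt                                              
key0 = value45                                               
key1 = value14                                               
key2 = value15                                               
key3 = value42                                               
$ ls -la                                                     
-rw-r--r--  1 user group     6483 Mar 11 10:27 main.py       
-rw-r--r--  1 user group    22604 May 28 10:30 config.yaml   
-rw-r--r--  1 user group    28515 Apr 24 10:14 setup.py      
drwxr-xr-x  1 user group     7760 May  4 10:44 docs/         
drwxr-xr-x  1 user group     2442 Mar 27 10:11 src/          
$ cd ..                                                      
                                                             
$ █                                                          
                                                             
                                                             
                                                             
                                                             
                                                             
                                                             
                                                             
                                                             
                                                             
                                                             


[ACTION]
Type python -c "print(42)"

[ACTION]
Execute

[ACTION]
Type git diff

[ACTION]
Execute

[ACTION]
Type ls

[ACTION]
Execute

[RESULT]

key0 = value45                                               
key1 = value14                                               
key2 = value15                                               
key3 = value42                                               
$ ls -la                                                     
-rw-r--r--  1 user group     6483 Mar 11 10:27 main.py       
-rw-r--r--  1 user group    22604 May 28 10:30 config.yaml   
-rw-r--r--  1 user group    28515 Apr 24 10:14 setup.py      
drwxr-xr-x  1 user group     7760 May  4 10:44 docs/         
drwxr-xr-x  1 user group     2442 Mar 27 10:11 src/          
$ cd ..                                                      
                                                             
$ python -c "print(42)"                                      
42                                                           
$ git diff                                                   
diff --git a/main.py b/main.py                               
--- a/main.py                                                
+++ b/main.py                                                
@@ -1,3 +1,4 @@                                              
+# updated                                                   
 import sys                                                  
$ ls                                                         
tests/  Makefile  README.md  setup.py                        
$ █                                                          


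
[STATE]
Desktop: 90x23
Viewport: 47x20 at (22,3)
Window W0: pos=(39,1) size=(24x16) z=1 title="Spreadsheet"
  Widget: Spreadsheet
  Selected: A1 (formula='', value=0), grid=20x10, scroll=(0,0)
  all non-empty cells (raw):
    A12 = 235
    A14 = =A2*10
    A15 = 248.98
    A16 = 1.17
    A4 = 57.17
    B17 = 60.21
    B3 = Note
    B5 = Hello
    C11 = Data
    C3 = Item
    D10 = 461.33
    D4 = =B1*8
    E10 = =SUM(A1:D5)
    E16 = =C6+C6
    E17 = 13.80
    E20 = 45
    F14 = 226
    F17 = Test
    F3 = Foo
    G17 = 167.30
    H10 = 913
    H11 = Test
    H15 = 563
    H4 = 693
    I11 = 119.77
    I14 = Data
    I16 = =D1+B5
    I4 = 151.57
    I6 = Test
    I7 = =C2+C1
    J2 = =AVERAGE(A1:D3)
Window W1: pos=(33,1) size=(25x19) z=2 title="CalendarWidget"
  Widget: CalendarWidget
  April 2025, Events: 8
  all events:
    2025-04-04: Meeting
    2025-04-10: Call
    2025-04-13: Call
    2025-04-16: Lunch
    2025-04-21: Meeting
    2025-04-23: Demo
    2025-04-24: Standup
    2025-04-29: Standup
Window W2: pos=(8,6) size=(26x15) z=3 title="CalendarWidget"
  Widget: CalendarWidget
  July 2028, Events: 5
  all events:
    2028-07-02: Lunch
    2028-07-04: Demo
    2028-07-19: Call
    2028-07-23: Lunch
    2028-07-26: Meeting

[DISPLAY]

           ┠───────────────────────┨────┨      
           ┃       April 2025      ┃    ┃      
           ┃Mo Tu We Th Fr Sa Su   ┃    ┃      
━━━━━━━━━━━┓    1  2  3  4*  5  6  ┃----┃      
et         ┃ 7  8  9 10* 11 12 13* ┃ 0  ┃      
───────────┨14 15 16* 17 18 19 20  ┃ 0  ┃      
028        ┃21* 22 23* 24* 25 26 27┃  It┃      
r Sa Su    ┃28 29* 30              ┃ 0  ┃      
   1  2*   ┃                       ┃    ┃      
 7  8  9   ┃                       ┃ 0  ┃      
4 15 16    ┃                       ┃ 0  ┃      
21 22 23*  ┃                       ┃ 0  ┃      
28 29 30   ┃                       ┃ 0  ┃      
           ┃                       ┃━━━━┛      
           ┃                       ┃           
           ┃                       ┃           
           ┃━━━━━━━━━━━━━━━━━━━━━━━┛           
━━━━━━━━━━━┛                                   
                                               
                                               


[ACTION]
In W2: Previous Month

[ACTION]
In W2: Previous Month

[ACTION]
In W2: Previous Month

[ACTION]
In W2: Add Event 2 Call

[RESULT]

           ┠───────────────────────┨────┨      
           ┃       April 2025      ┃    ┃      
           ┃Mo Tu We Th Fr Sa Su   ┃    ┃      
━━━━━━━━━━━┓    1  2  3  4*  5  6  ┃----┃      
et         ┃ 7  8  9 10* 11 12 13* ┃ 0  ┃      
───────────┨14 15 16* 17 18 19 20  ┃ 0  ┃      
2028       ┃21* 22 23* 24* 25 26 27┃  It┃      
r Sa Su    ┃28 29* 30              ┃ 0  ┃      
   1  2*   ┃                       ┃    ┃      
7  8  9    ┃                       ┃ 0  ┃      
4 15 16    ┃                       ┃ 0  ┃      
1 22 23    ┃                       ┃ 0  ┃      
8 29 30    ┃                       ┃ 0  ┃      
           ┃                       ┃━━━━┛      
           ┃                       ┃           
           ┃                       ┃           
           ┃━━━━━━━━━━━━━━━━━━━━━━━┛           
━━━━━━━━━━━┛                                   
                                               
                                               


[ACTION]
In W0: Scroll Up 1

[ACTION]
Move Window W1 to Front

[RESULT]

           ┠───────────────────────┨────┨      
           ┃       April 2025      ┃    ┃      
           ┃Mo Tu We Th Fr Sa Su   ┃    ┃      
━━━━━━━━━━━┃    1  2  3  4*  5  6  ┃----┃      
et         ┃ 7  8  9 10* 11 12 13* ┃ 0  ┃      
───────────┃14 15 16* 17 18 19 20  ┃ 0  ┃      
2028       ┃21* 22 23* 24* 25 26 27┃  It┃      
r Sa Su    ┃28 29* 30              ┃ 0  ┃      
   1  2*   ┃                       ┃    ┃      
7  8  9    ┃                       ┃ 0  ┃      
4 15 16    ┃                       ┃ 0  ┃      
1 22 23    ┃                       ┃ 0  ┃      
8 29 30    ┃                       ┃ 0  ┃      
           ┃                       ┃━━━━┛      
           ┃                       ┃           
           ┃                       ┃           
           ┗━━━━━━━━━━━━━━━━━━━━━━━┛           
━━━━━━━━━━━┛                                   
                                               
                                               


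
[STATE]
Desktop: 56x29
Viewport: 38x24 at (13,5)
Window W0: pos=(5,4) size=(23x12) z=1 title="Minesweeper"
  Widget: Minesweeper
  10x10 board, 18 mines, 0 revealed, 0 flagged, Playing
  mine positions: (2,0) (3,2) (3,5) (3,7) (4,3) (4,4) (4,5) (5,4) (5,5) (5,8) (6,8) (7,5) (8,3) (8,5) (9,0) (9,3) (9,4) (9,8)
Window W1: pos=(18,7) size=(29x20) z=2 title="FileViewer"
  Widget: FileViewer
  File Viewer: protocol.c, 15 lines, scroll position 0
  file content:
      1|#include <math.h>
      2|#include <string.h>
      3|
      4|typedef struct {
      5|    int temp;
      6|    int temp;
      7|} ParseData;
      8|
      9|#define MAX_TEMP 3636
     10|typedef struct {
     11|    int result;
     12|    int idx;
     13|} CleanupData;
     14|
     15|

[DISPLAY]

eeper         ┃                       
──────────────┨                       
■■■  ┏━━━━━━━━━━━━━━━━━━━━━━━━━━━┓    
■■■  ┃ FileViewer                ┃    
■■■  ┠───────────────────────────┨    
■■■  ┃#include <math.h>         ▲┃    
■■■  ┃#include <string.h>       █┃    
■■■  ┃                          ░┃    
■■■  ┃typedef struct {          ░┃    
■■■  ┃    int temp;             ░┃    
━━━━━┃    int temp;             ░┃    
     ┃} ParseData;              ░┃    
     ┃                          ░┃    
     ┃#define MAX_TEMP 3636     ░┃    
     ┃typedef struct {          ░┃    
     ┃    int result;           ░┃    
     ┃    int idx;              ░┃    
     ┃} CleanupData;            ░┃    
     ┃                          ░┃    
     ┃                          ░┃    
     ┃                          ▼┃    
     ┗━━━━━━━━━━━━━━━━━━━━━━━━━━━┛    
                                      
                                      


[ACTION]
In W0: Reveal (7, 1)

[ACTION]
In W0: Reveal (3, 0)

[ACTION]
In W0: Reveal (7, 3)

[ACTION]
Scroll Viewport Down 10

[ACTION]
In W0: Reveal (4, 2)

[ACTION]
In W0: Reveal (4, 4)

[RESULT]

eeper         ┃                       
──────────────┨                       
■■■  ┏━━━━━━━━━━━━━━━━━━━━━━━━━━━┓    
■■■  ┃ FileViewer                ┃    
■■■  ┠───────────────────────────┨    
✹■■  ┃#include <math.h>         ▲┃    
■■■  ┃#include <string.h>       █┃    
■✹■  ┃                          ░┃    
■✹■  ┃typedef struct {          ░┃    
■■■  ┃    int temp;             ░┃    
━━━━━┃    int temp;             ░┃    
     ┃} ParseData;              ░┃    
     ┃                          ░┃    
     ┃#define MAX_TEMP 3636     ░┃    
     ┃typedef struct {          ░┃    
     ┃    int result;           ░┃    
     ┃    int idx;              ░┃    
     ┃} CleanupData;            ░┃    
     ┃                          ░┃    
     ┃                          ░┃    
     ┃                          ▼┃    
     ┗━━━━━━━━━━━━━━━━━━━━━━━━━━━┛    
                                      
                                      


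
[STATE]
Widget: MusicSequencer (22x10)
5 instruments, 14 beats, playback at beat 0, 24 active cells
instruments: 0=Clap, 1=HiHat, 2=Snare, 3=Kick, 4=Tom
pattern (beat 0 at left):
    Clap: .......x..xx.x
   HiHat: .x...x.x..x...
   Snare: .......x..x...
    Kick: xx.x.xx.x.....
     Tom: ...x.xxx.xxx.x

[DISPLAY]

      ▼1234567890123  
  Clap·······█··██·█  
 HiHat·█···█·█··█···  
 Snare·······█··█···  
  Kick██·█·██·█·····  
   Tom···█·███·███·█  
                      
                      
                      
                      


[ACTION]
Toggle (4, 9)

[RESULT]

      ▼1234567890123  
  Clap·······█··██·█  
 HiHat·█···█·█··█···  
 Snare·······█··█···  
  Kick██·█·██·█·····  
   Tom···█·███··██·█  
                      
                      
                      
                      


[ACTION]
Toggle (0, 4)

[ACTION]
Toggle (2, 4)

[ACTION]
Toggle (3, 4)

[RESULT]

      ▼1234567890123  
  Clap····█··█··██·█  
 HiHat·█···█·█··█···  
 Snare····█··█··█···  
  Kick██·████·█·····  
   Tom···█·███··██·█  
                      
                      
                      
                      


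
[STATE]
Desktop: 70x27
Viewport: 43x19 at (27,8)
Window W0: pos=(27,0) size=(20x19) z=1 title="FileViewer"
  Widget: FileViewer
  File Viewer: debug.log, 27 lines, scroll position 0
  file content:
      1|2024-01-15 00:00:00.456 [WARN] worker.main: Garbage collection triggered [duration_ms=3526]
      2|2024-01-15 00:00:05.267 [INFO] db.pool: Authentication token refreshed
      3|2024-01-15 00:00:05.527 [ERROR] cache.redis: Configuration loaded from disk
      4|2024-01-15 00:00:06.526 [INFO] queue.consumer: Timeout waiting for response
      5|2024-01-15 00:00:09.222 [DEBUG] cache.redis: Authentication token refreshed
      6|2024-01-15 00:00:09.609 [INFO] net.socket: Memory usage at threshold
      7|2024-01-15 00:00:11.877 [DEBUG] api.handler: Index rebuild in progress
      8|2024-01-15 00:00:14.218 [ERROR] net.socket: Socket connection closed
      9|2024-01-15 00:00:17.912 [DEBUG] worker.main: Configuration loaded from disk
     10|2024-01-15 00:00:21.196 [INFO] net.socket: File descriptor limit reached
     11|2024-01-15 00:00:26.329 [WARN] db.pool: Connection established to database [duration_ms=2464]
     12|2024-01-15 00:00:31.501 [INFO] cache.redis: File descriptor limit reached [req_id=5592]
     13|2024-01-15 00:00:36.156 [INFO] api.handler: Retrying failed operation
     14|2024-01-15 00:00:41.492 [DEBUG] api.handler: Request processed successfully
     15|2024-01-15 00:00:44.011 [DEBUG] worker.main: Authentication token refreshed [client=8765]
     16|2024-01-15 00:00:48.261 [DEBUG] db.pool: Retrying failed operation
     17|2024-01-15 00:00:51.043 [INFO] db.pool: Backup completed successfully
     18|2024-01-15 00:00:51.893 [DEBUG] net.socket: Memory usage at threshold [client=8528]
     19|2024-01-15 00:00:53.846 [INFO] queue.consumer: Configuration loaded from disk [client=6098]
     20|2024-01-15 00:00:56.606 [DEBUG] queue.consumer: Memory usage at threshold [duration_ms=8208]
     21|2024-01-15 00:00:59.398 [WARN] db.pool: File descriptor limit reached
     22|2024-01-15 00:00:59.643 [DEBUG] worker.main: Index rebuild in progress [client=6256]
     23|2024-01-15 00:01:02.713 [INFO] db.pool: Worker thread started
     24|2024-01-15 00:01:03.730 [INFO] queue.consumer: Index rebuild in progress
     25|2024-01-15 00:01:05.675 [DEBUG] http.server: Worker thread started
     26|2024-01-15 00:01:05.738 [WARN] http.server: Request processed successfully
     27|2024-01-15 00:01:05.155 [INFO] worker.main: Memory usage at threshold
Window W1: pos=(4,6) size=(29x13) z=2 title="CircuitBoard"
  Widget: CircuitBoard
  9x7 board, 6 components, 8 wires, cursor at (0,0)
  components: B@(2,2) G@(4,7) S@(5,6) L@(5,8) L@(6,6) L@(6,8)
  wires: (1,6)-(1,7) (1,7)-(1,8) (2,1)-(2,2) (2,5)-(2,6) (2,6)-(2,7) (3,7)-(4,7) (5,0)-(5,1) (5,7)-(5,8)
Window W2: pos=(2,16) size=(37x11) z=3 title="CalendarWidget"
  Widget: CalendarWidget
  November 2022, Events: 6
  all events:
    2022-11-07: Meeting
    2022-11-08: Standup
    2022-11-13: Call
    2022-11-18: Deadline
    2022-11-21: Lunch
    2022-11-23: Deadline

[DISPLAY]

─────┨01-15 00:00:░┃                       
     ┃01-15 00:00:░┃                       
     ┃01-15 00:00:░┃                       
     ┃01-15 00:00:░┃                       
     ┃01-15 00:00:░┃                       
     ┃01-15 00:00:░┃                       
  · ─┃01-15 00:00:░┃                       
     ┃01-15 00:00:░┃                       
━━━━━━━━━━━┓00:00:░┃                       
           ┃00:00:▼┃                       
───────────┨━━━━━━━┛                       
           ┃                               
           ┃                               
           ┃                               
           ┃                               
           ┃                               
           ┃                               
           ┃                               
━━━━━━━━━━━┛                               


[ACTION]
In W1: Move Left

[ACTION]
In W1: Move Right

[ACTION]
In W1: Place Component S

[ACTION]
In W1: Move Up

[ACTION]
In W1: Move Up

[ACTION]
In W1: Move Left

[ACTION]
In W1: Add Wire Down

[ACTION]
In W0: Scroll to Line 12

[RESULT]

─────┨01-15 00:00:░┃                       
     ┃01-15 00:00:░┃                       
     ┃01-15 00:00:░┃                       
     ┃01-15 00:00:░┃                       
     ┃01-15 00:00:░┃                       
     ┃01-15 00:00:░┃                       
  · ─┃01-15 00:01:░┃                       
     ┃01-15 00:01:█┃                       
━━━━━━━━━━━┓00:01:░┃                       
           ┃00:01:▼┃                       
───────────┨━━━━━━━┛                       
           ┃                               
           ┃                               
           ┃                               
           ┃                               
           ┃                               
           ┃                               
           ┃                               
━━━━━━━━━━━┛                               


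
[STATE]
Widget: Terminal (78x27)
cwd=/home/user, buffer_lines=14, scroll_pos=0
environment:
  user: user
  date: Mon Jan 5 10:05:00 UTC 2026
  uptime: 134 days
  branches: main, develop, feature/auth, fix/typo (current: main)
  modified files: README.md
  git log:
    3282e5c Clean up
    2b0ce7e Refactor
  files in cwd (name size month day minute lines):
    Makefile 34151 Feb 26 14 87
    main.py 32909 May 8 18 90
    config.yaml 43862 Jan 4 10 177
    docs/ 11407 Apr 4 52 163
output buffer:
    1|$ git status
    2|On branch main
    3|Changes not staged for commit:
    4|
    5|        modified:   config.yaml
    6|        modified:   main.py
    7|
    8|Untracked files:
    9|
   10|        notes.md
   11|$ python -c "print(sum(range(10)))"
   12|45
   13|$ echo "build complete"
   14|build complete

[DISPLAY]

$ git status                                                                  
On branch main                                                                
Changes not staged for commit:                                                
                                                                              
        modified:   config.yaml                                               
        modified:   main.py                                                   
                                                                              
Untracked files:                                                              
                                                                              
        notes.md                                                              
$ python -c "print(sum(range(10)))"                                           
45                                                                            
$ echo "build complete"                                                       
build complete                                                                
$ █                                                                           
                                                                              
                                                                              
                                                                              
                                                                              
                                                                              
                                                                              
                                                                              
                                                                              
                                                                              
                                                                              
                                                                              
                                                                              


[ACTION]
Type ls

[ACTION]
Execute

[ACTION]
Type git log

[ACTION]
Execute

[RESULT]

$ git status                                                                  
On branch main                                                                
Changes not staged for commit:                                                
                                                                              
        modified:   config.yaml                                               
        modified:   main.py                                                   
                                                                              
Untracked files:                                                              
                                                                              
        notes.md                                                              
$ python -c "print(sum(range(10)))"                                           
45                                                                            
$ echo "build complete"                                                       
build complete                                                                
$ ls                                                                          
Makefile  main.py  config.yaml  docs/                                         
$ git log                                                                     
3282e5c Clean up                                                              
2b0ce7e Refactor                                                              
$ █                                                                           
                                                                              
                                                                              
                                                                              
                                                                              
                                                                              
                                                                              
                                                                              
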